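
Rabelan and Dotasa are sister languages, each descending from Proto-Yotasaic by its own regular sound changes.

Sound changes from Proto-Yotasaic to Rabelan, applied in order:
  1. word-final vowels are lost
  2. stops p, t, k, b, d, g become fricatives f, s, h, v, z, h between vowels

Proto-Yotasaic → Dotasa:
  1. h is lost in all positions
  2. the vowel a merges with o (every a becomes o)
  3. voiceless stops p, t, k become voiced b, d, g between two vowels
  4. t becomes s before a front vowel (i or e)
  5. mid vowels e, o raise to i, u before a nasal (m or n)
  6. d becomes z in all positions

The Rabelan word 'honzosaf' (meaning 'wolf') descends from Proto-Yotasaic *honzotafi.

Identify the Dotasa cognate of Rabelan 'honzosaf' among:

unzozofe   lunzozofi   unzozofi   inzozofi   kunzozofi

Dotasa: *honzotafi
  honzotafi → onzotafi   [h-loss]
  onzotafi → onzotofi   [vowel merger]
  onzotofi → onzodofi   [intervocalic voicing]
  onzodofi (rule 4 does not apply)
  onzodofi → unzodofi   [pre-nasal raising]
  unzodofi → unzozofi   [unconditioned shift]
  giving Dotasa unzozofi.
Among the options, 'unzozofi' alone shows every Dotasa change applied in order.

unzozofi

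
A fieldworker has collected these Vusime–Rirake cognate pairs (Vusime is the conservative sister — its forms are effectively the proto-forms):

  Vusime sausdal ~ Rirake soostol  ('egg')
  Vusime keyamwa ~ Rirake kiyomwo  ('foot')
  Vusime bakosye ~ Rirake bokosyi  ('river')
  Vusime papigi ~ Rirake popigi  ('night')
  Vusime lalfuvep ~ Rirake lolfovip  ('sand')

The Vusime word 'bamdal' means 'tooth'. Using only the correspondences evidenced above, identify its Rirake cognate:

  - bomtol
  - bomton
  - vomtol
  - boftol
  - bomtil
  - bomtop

keyamwa ~ kiyomwo — Vusime a corresponds to Rirake o after a consonant, before a nasal.
sausdal ~ soostol — Vusime d corresponds to Rirake t after a consonant, before a back vowel.
sausdal ~ soostol, bakosye ~ bokosyi — Vusime a corresponds to Rirake o after a consonant, before a consonant other than r, m, n, p, b, f, v.
Applying these to Vusime 'bamdal':
  bamdal → bomdal   (a→o after a consonant, before a nasal)
  bomdal → bomtal   (d→t after a consonant, before a back vowel)
  bomtal → bomtol   (a→o after a consonant, before a consonant other than r, m, n, p, b, f, v)
So the Rirake cognate is 'bomtol'.

bomtol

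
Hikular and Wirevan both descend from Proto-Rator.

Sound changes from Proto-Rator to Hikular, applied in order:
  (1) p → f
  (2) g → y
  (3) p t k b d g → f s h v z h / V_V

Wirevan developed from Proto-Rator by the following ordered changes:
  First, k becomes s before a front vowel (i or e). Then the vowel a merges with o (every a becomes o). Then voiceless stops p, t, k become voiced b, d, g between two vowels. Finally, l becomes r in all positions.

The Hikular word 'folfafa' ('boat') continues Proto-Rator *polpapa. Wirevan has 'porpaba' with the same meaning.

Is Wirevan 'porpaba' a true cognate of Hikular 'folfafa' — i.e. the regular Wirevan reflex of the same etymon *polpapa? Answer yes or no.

no

Derive the expected Wirevan reflex of *polpapa:
Wirevan: *polpapa > polpopo > polpobo > porpobo  (by vowel merger, intervocalic voicing, unconditioned shift)
The regular Wirevan reflex would be 'porpobo', but the attested form is 'porpaba'. The correspondence is irregular, so they are not cognates (the Wirevan form has a different source).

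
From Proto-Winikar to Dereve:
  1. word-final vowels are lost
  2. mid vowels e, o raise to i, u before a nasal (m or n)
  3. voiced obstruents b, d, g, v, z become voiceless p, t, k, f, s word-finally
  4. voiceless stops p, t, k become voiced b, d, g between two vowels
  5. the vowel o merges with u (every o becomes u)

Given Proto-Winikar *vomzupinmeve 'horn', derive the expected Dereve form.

vumzubinmef

Dereve: *vomzupinmeve > vomzupinmev > vumzupinmev > vumzupinmef > vumzubinmef  (by apocope, pre-nasal raising, final devoicing, intervocalic voicing)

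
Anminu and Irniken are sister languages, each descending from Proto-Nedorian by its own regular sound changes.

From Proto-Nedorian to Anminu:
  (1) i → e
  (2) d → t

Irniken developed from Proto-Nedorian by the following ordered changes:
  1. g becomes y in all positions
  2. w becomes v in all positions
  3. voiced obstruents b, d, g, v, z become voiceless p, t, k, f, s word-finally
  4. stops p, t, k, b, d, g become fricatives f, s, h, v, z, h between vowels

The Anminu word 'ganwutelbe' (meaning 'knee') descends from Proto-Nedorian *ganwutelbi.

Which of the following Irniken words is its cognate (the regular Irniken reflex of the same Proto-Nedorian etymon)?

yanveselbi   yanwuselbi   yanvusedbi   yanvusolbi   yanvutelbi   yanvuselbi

Irniken: *ganwutelbi
  ganwutelbi → yanwutelbi   [unconditioned shift]
  yanwutelbi → yanvutelbi   [unconditioned shift]
  yanvutelbi (rule 3 does not apply)
  yanvutelbi → yanvuselbi   [intervocalic lenition]
  giving Irniken yanvuselbi.

yanvuselbi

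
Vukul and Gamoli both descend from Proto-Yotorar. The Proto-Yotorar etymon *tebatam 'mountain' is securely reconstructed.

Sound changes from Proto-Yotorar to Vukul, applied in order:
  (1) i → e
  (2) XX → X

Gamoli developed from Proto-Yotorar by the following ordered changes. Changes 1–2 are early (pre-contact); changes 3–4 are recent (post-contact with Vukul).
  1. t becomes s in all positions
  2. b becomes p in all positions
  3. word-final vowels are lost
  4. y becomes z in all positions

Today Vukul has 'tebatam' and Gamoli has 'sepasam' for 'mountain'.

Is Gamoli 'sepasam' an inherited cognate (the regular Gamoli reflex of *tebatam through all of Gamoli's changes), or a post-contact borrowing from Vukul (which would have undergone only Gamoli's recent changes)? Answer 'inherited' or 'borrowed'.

inherited

If inherited, *tebatam would pass through all of Gamoli's changes:
Gamoli: start from *tebatam.
  rule 1 (unconditioned shift): tebatam → sebasam
  rule 2 (unconditioned shift): sebasam → sepasam
  rule 3: no change — sepasam
  rule 4: no change — sepasam
  ⇒ Gamoli sepasam
If borrowed from Vukul 'tebatam' after the early changes, it would undergo only the recent ones:
  rule 3 (apocope): no change (tebatam)
  rule 4 (unconditioned shift): no change (tebatam)
  ⇒ as a loan: tebatam
Gamoli 'sepasam' matches the inherited outcome exactly, so it is an inherited cognate, not a loan.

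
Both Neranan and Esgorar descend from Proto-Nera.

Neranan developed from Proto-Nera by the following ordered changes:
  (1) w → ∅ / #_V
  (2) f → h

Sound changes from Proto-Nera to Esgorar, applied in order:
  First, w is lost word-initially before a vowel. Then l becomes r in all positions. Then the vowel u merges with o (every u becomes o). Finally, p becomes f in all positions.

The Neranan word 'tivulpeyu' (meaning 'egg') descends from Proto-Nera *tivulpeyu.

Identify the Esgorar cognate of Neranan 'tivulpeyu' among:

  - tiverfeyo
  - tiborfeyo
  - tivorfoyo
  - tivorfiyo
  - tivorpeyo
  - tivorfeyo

tivorfeyo

Esgorar: *tivulpeyu
  tivulpeyu (rule 1 does not apply)
  tivulpeyu → tivurpeyu   [unconditioned shift]
  tivurpeyu → tivorpeyo   [vowel merger]
  tivorpeyo → tivorfeyo   [unconditioned shift]
  giving Esgorar tivorfeyo.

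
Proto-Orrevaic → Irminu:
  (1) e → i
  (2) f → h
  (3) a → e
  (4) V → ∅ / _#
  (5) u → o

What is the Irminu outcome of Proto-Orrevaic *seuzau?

Irminu: start from *seuzau.
  rule 1 (vowel merger): seuzau → siuzau
  rule 2: no change — siuzau
  rule 3 (vowel merger): siuzau → siuzeu
  rule 4 (apocope): siuzeu → siuze
  rule 5 (vowel merger): siuze → sioze
  ⇒ Irminu sioze

sioze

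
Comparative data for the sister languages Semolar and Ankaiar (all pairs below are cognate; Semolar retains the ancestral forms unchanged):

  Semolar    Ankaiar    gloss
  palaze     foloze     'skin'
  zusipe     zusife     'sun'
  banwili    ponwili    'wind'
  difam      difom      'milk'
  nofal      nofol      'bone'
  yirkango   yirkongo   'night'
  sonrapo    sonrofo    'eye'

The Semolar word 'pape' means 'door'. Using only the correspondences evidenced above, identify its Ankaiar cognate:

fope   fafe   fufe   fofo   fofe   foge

palaze ~ foloze — Semolar p corresponds to Ankaiar f word-initially before a back vowel.
sonrapo ~ sonrofo — Semolar a corresponds to Ankaiar o after a consonant, before a labial obstruent.
zusipe ~ zusife — Semolar p corresponds to Ankaiar f between vowels (before a front vowel).
Applying these to Semolar 'pape':
  pape → fape   (p→f word-initially before a back vowel)
  fape → fope   (a→o after a consonant, before a labial obstruent)
  fope → fofe   (p→f between vowels (before a front vowel))
So the Ankaiar cognate is 'fofe'.

fofe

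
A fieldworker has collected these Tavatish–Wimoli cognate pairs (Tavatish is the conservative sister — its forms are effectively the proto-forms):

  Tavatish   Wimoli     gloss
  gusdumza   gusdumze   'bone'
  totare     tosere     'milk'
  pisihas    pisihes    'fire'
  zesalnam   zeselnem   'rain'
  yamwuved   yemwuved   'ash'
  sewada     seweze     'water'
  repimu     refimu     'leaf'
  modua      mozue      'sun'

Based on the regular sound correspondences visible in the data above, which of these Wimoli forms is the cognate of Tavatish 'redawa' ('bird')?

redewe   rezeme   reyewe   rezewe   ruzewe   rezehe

rezewe

sewada ~ seweze — Tavatish d corresponds to Wimoli z between vowels (before a back vowel).
pisihas ~ pisihes, zesalnam ~ zeselnem — Tavatish a corresponds to Wimoli e after a consonant, before a consonant other than r, m, n, p, b, f, v.
gusdumza ~ gusdumze, sewada ~ seweze — Tavatish a corresponds to Wimoli e word-finally.
Applying these to Tavatish 'redawa':
  redawa → rezawa   (d→z between vowels (before a back vowel))
  rezawa → rezewa   (a→e after a consonant, before a consonant other than r, m, n, p, b, f, v)
  rezewa → rezewe   (a→e word-finally)
So the Wimoli cognate is 'rezewe'.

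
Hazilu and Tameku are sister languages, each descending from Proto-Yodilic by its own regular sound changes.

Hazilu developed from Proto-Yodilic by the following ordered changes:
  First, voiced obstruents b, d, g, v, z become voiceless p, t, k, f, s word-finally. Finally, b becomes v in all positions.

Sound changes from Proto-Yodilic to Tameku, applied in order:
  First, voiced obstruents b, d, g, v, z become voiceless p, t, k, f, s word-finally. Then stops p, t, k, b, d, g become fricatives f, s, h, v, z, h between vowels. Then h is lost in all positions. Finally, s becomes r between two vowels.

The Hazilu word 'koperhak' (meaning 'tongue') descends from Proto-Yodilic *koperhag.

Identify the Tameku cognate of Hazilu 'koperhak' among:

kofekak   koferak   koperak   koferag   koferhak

koferak

Tameku: start from *koperhag.
  rule 1 (final devoicing): koperhag → koperhak
  rule 2 (intervocalic lenition): koperhak → koferhak
  rule 3 (h-loss): koferhak → koferak
  rule 4: no change — koferak
  ⇒ Tameku koferak
The other candidates each miss or misapply at least one Tameku change.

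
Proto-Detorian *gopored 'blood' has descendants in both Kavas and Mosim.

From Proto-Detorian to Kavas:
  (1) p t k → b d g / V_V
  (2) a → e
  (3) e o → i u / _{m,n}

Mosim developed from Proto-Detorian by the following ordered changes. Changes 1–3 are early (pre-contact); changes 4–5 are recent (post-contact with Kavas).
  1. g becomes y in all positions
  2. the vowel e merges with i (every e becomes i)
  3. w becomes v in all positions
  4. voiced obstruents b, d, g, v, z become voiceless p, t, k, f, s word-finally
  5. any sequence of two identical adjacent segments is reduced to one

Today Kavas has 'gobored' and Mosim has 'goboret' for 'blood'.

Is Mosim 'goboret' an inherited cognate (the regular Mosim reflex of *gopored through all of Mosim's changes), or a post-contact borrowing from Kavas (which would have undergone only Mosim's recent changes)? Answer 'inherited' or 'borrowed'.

If inherited, *gopored would pass through all of Mosim's changes:
Mosim: start from *gopored.
  rule 1 (unconditioned shift): gopored → yopored
  rule 2 (vowel merger): yopored → yoporid
  rule 3: no change — yoporid
  rule 4 (final devoicing): yoporid → yoporit
  rule 5: no change — yoporit
  ⇒ Mosim yoporit
If borrowed from Kavas 'gobored' after the early changes, it would undergo only the recent ones:
  rule 4 (final devoicing): gobored → goboret
  rule 5 (degemination): no change (goboret)
  ⇒ as a loan: goboret
Mosim 'goboret' matches the loan outcome 'goboret', not the inherited 'yoporit' — it skipped the early Mosim changes, so it was borrowed from Kavas.

borrowed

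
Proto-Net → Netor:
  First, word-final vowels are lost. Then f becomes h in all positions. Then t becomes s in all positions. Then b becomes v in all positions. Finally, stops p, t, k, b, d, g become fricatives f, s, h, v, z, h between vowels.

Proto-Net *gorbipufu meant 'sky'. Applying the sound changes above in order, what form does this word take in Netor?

gorvifuh

Netor: start from *gorbipufu.
  rule 1 (apocope): gorbipufu → gorbipuf
  rule 2 (unconditioned shift): gorbipuf → gorbipuh
  rule 3: no change — gorbipuh
  rule 4 (unconditioned shift): gorbipuh → gorvipuh
  rule 5 (intervocalic lenition): gorvipuh → gorvifuh
  ⇒ Netor gorvifuh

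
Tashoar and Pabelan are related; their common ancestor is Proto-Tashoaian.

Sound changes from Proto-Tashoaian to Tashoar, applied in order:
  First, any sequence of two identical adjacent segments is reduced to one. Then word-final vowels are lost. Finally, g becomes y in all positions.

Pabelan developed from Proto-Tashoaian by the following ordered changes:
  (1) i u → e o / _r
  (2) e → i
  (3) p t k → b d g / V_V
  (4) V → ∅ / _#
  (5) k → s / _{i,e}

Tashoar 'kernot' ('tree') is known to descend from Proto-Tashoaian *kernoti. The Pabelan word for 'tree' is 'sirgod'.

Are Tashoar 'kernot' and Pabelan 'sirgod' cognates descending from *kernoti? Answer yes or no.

no

Derive the expected Pabelan reflex of *kernoti:
Pabelan: *kernoti > kirnoti > kirnodi > kirnod > sirnod  (by vowel merger, intervocalic voicing, apocope, palatalisation)
The regular Pabelan reflex would be 'sirnod', but the attested form is 'sirgod'. The correspondence is irregular, so they are not cognates (the Pabelan form has a different source).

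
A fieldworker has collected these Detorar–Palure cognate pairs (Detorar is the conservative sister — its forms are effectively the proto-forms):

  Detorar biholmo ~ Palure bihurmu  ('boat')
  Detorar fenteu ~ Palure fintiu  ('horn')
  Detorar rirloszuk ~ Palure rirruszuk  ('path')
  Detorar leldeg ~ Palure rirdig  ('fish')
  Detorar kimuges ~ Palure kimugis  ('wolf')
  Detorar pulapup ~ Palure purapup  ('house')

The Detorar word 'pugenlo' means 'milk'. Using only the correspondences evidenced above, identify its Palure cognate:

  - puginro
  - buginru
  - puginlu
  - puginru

puginru

fenteu ~ fintiu — Detorar e corresponds to Palure i after a consonant, before a nasal.
rirloszuk ~ rirruszuk — Detorar l corresponds to Palure r after a consonant, before a back vowel.
biholmo ~ bihurmu — Detorar o corresponds to Palure u word-finally.
Applying these to Detorar 'pugenlo':
  pugenlo → puginlo   (e→i after a consonant, before a nasal)
  puginlo → puginro   (l→r after a consonant, before a back vowel)
  puginro → puginru   (o→u word-finally)
So the Palure cognate is 'puginru'.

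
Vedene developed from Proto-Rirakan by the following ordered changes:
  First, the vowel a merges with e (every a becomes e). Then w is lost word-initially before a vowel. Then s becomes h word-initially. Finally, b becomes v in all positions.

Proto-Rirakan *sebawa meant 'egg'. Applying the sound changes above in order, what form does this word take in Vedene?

hevewe

Vedene: *sebawa
  sebawa → sebewe   [vowel merger]
  sebewe (rule 2 does not apply)
  sebewe → hebewe   [debuccalisation]
  hebewe → hevewe   [unconditioned shift]
  giving Vedene hevewe.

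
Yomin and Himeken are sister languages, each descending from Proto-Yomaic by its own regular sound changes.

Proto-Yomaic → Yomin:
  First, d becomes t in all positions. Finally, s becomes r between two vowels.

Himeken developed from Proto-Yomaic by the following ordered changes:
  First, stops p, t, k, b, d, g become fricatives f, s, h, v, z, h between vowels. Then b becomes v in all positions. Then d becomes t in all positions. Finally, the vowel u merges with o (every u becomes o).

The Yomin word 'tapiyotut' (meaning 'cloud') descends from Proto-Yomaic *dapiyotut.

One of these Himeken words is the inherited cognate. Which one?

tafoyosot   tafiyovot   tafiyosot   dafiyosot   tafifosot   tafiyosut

tafiyosot

Himeken: *dapiyotut
  dapiyotut → dafiyosut   [intervocalic lenition]
  dafiyosut (rule 2 does not apply)
  dafiyosut → tafiyosut   [unconditioned shift]
  tafiyosut → tafiyosot   [vowel merger]
  giving Himeken tafiyosot.
Only 'tafiyosot' matches the regular Himeken development of *dapiyotut.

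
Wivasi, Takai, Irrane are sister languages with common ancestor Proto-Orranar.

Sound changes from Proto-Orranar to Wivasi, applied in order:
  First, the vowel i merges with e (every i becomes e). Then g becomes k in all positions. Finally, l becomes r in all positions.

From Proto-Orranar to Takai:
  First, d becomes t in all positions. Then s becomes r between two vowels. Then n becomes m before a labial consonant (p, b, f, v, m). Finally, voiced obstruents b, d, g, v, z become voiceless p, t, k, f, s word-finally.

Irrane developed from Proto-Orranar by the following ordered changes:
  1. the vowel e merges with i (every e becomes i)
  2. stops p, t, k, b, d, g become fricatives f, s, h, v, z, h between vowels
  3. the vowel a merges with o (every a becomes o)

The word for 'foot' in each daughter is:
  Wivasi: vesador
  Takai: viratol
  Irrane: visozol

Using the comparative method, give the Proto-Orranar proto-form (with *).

*visadol

Position 5: Wivasi has d, Takai has t, Irrane has z. Wivasi preserves d here (none of its changes turn any other segment into d), so the proto-segment is *d.
Position 2: Wivasi has e, Takai has i, Irrane has i. Takai preserves i here (none of its changes turn any other segment into i), so the proto-segment is *i.
Position 3: Wivasi has s, Takai has r, Irrane has s. Wivasi preserves s here (none of its changes turn any other segment into s), so the proto-segment is *s.
Continuing position by position gives *visadol; check it forward:
Wivasi: *visadol > vesadol > vesador  (by vowel merger, unconditioned shift)
Takai: *visadol > visatol > viratol  (by unconditioned shift, rhotacism)
Irrane: start from *visadol.
  rule 1: no change — visadol
  rule 2 (intervocalic lenition): visadol → visazol
  rule 3 (vowel merger): visazol → visozol
  ⇒ Irrane visozol
*visadol is the unique common source.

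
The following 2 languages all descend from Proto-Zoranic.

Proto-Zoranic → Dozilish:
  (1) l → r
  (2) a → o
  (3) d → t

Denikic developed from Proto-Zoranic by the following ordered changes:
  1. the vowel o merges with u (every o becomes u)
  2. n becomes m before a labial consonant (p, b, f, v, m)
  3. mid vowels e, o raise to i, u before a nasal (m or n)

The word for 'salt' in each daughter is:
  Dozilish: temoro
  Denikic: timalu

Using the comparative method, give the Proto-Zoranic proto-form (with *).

Position 4: Dozilish has o, Denikic has a. Denikic preserves a here (none of its changes turn any other segment into a), so the proto-segment is *a.
Position 6: Dozilish has o, Denikic has u. Taking the neighbouring segments as reconstructed: Dozilish o could go back to *a or *o; Denikic u could go back to *o or *u — the one source consistent with every daughter is *o.
Continuing position by position gives *temalo; check it forward:
Dozilish: start from *temalo.
  rule 1 (unconditioned shift): temalo → temaro
  rule 2 (vowel merger): temaro → temoro
  rule 3: no change — temoro
  ⇒ Dozilish temoro
Denikic: start from *temalo.
  rule 1 (vowel merger): temalo → temalu
  rule 2: no change — temalu
  rule 3 (pre-nasal raising): temalu → timalu
  ⇒ Denikic timalu
*temalo is the unique common source.

*temalo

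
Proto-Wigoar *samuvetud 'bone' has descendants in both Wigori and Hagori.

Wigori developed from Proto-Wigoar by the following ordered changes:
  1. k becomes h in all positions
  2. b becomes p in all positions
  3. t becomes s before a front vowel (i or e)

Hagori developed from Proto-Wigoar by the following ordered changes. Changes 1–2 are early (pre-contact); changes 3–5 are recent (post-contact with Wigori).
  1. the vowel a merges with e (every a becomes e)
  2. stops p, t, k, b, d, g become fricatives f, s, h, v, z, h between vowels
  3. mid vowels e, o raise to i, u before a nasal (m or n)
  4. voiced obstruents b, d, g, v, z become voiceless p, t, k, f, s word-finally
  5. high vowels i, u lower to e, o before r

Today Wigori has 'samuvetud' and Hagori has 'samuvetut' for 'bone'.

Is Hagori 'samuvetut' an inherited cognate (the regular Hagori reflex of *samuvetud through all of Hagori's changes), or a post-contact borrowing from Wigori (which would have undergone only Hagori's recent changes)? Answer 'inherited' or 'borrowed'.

If inherited, *samuvetud would pass through all of Hagori's changes:
Hagori: *samuvetud
  samuvetud → semuvetud   [vowel merger]
  semuvetud → semuvesud   [intervocalic lenition]
  semuvesud → simuvesud   [pre-nasal raising]
  simuvesud → simuvesut   [final devoicing]
  simuvesut (rule 5 does not apply)
  giving Hagori simuvesut.
If borrowed from Wigori 'samuvetud' after the early changes, it would undergo only the recent ones:
  rule 3 (pre-nasal raising): no change (samuvetud)
  rule 4 (final devoicing): samuvetud → samuvetut
  rule 5 (pre-rhotic lowering): no change (samuvetut)
  ⇒ as a loan: samuvetut
Hagori 'samuvetut' matches the loan outcome 'samuvetut', not the inherited 'simuvesut' — it skipped the early Hagori changes, so it was borrowed from Wigori.

borrowed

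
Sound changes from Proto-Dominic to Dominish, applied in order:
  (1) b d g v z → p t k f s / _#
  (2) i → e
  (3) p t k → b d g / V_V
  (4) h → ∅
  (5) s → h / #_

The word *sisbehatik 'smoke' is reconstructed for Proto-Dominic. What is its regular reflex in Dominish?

hesbeadek

Dominish: *sisbehatik > sesbehatek > sesbehadek > sesbeadek > hesbeadek  (by vowel merger, intervocalic voicing, h-loss, debuccalisation)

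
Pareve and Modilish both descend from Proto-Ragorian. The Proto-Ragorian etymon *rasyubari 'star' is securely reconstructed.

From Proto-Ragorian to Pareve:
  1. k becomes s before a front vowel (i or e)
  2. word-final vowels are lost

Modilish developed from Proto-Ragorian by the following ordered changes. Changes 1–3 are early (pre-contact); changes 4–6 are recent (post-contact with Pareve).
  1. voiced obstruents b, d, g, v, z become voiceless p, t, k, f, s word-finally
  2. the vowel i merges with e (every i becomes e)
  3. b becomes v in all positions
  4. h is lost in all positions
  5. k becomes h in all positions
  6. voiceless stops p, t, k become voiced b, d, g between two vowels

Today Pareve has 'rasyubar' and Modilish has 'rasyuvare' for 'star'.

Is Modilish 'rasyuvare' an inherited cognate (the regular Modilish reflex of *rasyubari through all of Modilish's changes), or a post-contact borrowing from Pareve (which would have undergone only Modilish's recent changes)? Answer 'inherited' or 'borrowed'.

inherited

If inherited, *rasyubari would pass through all of Modilish's changes:
Modilish: *rasyubari > rasyubare > rasyuvare  (by vowel merger, unconditioned shift)
If borrowed from Pareve 'rasyubar' after the early changes, it would undergo only the recent ones:
  rule 4 (h-loss): no change (rasyubar)
  rule 5 (unconditioned shift): no change (rasyubar)
  rule 6 (intervocalic voicing): no change (rasyubar)
  ⇒ as a loan: rasyubar
Modilish 'rasyuvare' matches the inherited outcome exactly, so it is an inherited cognate, not a loan.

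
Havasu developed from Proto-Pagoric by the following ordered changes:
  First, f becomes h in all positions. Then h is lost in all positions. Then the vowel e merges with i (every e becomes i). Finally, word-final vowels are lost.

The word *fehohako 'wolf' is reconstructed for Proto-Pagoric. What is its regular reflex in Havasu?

ioak

Havasu: start from *fehohako.
  rule 1 (unconditioned shift): fehohako → hehohako
  rule 2 (h-loss): hehohako → eoako
  rule 3 (vowel merger): eoako → ioako
  rule 4 (apocope): ioako → ioak
  ⇒ Havasu ioak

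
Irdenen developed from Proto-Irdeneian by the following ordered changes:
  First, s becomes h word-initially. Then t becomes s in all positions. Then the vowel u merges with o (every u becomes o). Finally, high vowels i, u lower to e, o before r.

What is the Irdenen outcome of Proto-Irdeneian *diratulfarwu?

Irdenen: start from *diratulfarwu.
  rule 1: no change — diratulfarwu
  rule 2 (unconditioned shift): diratulfarwu → dirasulfarwu
  rule 3 (vowel merger): dirasulfarwu → dirasolfarwo
  rule 4 (pre-rhotic lowering): dirasolfarwo → derasolfarwo
  ⇒ Irdenen derasolfarwo

derasolfarwo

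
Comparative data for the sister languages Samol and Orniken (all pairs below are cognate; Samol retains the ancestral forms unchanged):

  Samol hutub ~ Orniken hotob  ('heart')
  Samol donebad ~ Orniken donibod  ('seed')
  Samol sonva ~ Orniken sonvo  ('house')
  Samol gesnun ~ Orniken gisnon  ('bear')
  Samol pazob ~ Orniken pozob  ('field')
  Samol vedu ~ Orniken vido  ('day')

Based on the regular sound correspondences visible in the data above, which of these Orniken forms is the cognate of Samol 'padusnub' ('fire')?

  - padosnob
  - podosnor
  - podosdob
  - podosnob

podosnob

donebad ~ donibod, pazob ~ pozob — Samol a corresponds to Orniken o after a consonant, before a consonant other than r, m, n, p, b, f, v.
hutub ~ hotob — Samol u corresponds to Orniken o after a consonant, before a consonant other than r, m, n, p, b, f, v.
hutub ~ hotob — Samol u corresponds to Orniken o after a consonant, before a labial obstruent.
Applying these to Samol 'padusnub':
  padusnub → podusnub   (a→o after a consonant, before a consonant other than r, m, n, p, b, f, v)
  podusnub → podosnub   (u→o after a consonant, before a consonant other than r, m, n, p, b, f, v)
  podosnub → podosnob   (u→o after a consonant, before a labial obstruent)
So the Orniken cognate is 'podosnob'.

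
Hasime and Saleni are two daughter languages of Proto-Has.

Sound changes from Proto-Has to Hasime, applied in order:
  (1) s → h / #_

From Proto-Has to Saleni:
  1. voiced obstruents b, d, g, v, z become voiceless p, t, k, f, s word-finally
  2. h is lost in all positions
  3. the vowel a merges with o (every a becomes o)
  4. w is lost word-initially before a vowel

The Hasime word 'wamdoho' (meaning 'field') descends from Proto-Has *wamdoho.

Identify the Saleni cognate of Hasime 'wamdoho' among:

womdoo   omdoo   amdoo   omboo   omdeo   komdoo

Saleni: *wamdoho
  wamdoho (rule 1 does not apply)
  wamdoho → wamdoo   [h-loss]
  wamdoo → womdoo   [vowel merger]
  womdoo → omdoo   [glide loss]
  giving Saleni omdoo.
Only 'omdoo' matches the regular Saleni development of *wamdoho.

omdoo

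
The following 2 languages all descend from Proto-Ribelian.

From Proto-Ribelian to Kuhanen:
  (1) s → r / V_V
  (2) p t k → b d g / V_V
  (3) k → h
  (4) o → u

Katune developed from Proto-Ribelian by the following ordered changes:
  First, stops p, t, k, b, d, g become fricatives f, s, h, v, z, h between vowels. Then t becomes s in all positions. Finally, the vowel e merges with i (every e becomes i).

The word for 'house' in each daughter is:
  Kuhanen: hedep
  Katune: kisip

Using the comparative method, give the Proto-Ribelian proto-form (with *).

*ketep

Position 1: Kuhanen has h, Katune has k. Katune preserves k here (none of its changes turn any other segment into k), so the proto-segment is *k.
Position 4: Kuhanen has e, Katune has i. Kuhanen preserves e here (none of its changes turn any other segment into e), so the proto-segment is *e.
Position 2: Kuhanen has e, Katune has i. Kuhanen preserves e here (none of its changes turn any other segment into e), so the proto-segment is *e.
Continuing position by position gives *ketep; check it forward:
Kuhanen: *ketep
  ketep (rule 1 does not apply)
  ketep → kedep   [intervocalic voicing]
  kedep → hedep   [unconditioned shift]
  hedep (rule 4 does not apply)
  giving Kuhanen hedep.
Katune: start from *ketep.
  rule 1 (intervocalic lenition): ketep → kesep
  rule 2: no change — kesep
  rule 3 (vowel merger): kesep → kisip
  ⇒ Katune kisip
No other proto-form is consistent with every reflex, so the reconstruction is *ketep.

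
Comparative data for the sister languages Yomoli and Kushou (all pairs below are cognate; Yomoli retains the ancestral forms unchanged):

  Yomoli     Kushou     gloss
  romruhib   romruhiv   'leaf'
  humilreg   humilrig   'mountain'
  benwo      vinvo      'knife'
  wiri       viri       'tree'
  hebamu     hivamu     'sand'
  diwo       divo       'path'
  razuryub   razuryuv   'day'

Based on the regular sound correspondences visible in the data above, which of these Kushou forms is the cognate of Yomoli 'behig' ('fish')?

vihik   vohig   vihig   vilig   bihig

vihig

benwo ~ vinvo — Yomoli b corresponds to Kushou v word-initially before a front vowel.
humilreg ~ humilrig — Yomoli e corresponds to Kushou i after a consonant, before a consonant other than r, m, n, p, b, f, v.
Applying these to Yomoli 'behig':
  behig → vehig   (b→v word-initially before a front vowel)
  vehig → vihig   (e→i after a consonant, before a consonant other than r, m, n, p, b, f, v)
So the Kushou cognate is 'vihig'.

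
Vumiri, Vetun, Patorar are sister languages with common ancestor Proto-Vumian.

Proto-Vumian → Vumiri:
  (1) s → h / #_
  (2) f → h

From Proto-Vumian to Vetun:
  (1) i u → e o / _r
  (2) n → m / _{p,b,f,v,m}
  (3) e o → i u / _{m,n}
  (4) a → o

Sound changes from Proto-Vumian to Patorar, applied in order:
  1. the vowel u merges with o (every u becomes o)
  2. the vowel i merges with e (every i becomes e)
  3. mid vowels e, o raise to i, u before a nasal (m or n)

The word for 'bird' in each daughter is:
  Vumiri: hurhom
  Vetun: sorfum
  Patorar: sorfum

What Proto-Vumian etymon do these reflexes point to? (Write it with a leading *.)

Position 5: Vumiri has o, Vetun has u, Patorar has u. Vumiri preserves o here (none of its changes turn any other segment into o), so the proto-segment is *o.
Position 2: Vumiri has u, Vetun has o, Patorar has o. Vumiri preserves u here (none of its changes turn any other segment into u), so the proto-segment is *u.
Position 1: Vumiri has h, Vetun has s, Patorar has s. Vetun preserves s here (none of its changes turn any other segment into s), so the proto-segment is *s.
Verify the candidate proto-form against each daughter:
Vumiri: start from *surfom.
  rule 1 (debuccalisation): surfom → hurfom
  rule 2 (unconditioned shift): hurfom → hurhom
  ⇒ Vumiri hurhom
Vetun: start from *surfom.
  rule 1 (pre-rhotic lowering): surfom → sorfom
  rule 2: no change — sorfom
  rule 3 (pre-nasal raising): sorfom → sorfum
  rule 4: no change — sorfum
  ⇒ Vetun sorfum
Patorar: *surfom > sorfom > sorfum  (by vowel merger, pre-nasal raising)
No other proto-form is consistent with every reflex, so the reconstruction is *surfom.

*surfom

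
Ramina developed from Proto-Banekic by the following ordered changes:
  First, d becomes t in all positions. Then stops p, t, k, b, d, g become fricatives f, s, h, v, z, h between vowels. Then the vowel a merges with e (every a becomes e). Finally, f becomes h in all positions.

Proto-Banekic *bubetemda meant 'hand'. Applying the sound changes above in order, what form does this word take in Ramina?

buvesemte

Ramina: start from *bubetemda.
  rule 1 (unconditioned shift): bubetemda → bubetemta
  rule 2 (intervocalic lenition): bubetemta → buvesemta
  rule 3 (vowel merger): buvesemta → buvesemte
  rule 4: no change — buvesemte
  ⇒ Ramina buvesemte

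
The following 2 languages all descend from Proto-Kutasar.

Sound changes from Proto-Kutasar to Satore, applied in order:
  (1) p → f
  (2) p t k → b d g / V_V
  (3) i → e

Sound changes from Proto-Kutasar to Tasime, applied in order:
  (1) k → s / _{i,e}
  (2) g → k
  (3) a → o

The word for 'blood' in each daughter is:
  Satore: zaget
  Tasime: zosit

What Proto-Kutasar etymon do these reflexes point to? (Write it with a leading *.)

*zakit

Position 4: Satore has e, Tasime has i. Tasime preserves i here (none of its changes turn any other segment into i), so the proto-segment is *i.
Position 2: Satore has a, Tasime has o. Satore preserves a here (none of its changes turn any other segment into a), so the proto-segment is *a.
Position 3: Satore has g, Tasime has s. Taking the neighbouring segments as reconstructed: Satore g could go back to *k or *g; Tasime s could go back to *k or *s — the one source consistent with every daughter is *k.
Verify the candidate proto-form against each daughter:
Satore: start from *zakit.
  rule 1: no change — zakit
  rule 2 (intervocalic voicing): zakit → zagit
  rule 3 (vowel merger): zagit → zaget
  ⇒ Satore zaget
Tasime: start from *zakit.
  rule 1 (palatalisation): zakit → zasit
  rule 2: no change — zasit
  rule 3 (vowel merger): zasit → zosit
  ⇒ Tasime zosit
*zakit is the unique common source.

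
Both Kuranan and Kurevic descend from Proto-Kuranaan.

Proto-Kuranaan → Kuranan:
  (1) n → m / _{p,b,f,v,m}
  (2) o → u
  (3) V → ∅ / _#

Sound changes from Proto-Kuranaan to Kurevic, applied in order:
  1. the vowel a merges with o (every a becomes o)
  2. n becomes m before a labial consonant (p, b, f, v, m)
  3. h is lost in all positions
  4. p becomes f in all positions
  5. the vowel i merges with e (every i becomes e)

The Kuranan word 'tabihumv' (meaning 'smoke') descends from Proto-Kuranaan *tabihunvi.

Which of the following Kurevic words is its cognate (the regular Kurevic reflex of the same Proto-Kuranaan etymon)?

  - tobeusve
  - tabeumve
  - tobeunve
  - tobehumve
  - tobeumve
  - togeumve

tobeumve

Kurevic: *tabihunvi
  tabihunvi → tobihunvi   [vowel merger]
  tobihunvi → tobihumvi   [nasal place assimilation]
  tobihumvi → tobiumvi   [h-loss]
  tobiumvi (rule 4 does not apply)
  tobiumvi → tobeumve   [vowel merger]
  giving Kurevic tobeumve.
Among the options, 'tobeumve' alone shows every Kurevic change applied in order.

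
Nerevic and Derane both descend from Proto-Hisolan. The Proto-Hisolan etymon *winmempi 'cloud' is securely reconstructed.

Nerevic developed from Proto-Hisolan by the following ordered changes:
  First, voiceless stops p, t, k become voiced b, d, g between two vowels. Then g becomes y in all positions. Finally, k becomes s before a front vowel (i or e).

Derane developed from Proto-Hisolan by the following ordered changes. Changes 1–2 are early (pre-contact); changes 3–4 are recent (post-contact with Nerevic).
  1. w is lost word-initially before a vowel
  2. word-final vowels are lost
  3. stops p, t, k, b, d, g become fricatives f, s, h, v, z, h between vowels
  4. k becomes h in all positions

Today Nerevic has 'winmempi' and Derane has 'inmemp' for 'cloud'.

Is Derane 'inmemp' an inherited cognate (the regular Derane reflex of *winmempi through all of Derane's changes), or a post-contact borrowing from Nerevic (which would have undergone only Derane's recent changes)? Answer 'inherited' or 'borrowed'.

If inherited, *winmempi would pass through all of Derane's changes:
Derane: *winmempi
  winmempi → inmempi   [glide loss]
  inmempi → inmemp   [apocope]
  inmemp (rule 3 does not apply)
  inmemp (rule 4 does not apply)
  giving Derane inmemp.
If borrowed from Nerevic 'winmempi' after the early changes, it would undergo only the recent ones:
  rule 3 (intervocalic lenition): no change (winmempi)
  rule 4 (unconditioned shift): no change (winmempi)
  ⇒ as a loan: winmempi
Derane 'inmemp' matches the inherited outcome exactly, so it is an inherited cognate, not a loan.

inherited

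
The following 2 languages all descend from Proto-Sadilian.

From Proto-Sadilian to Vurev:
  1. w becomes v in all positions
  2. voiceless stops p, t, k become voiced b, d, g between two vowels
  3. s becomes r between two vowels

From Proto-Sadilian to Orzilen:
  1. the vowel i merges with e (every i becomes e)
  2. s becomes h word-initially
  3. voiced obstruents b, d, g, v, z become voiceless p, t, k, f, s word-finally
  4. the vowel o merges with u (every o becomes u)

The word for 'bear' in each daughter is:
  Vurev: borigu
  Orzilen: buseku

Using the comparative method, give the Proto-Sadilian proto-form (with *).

*bosiku

Position 3: Vurev has r, Orzilen has s. Taking the neighbouring segments as reconstructed: Vurev r could go back to *s or *r; Orzilen s can only go back to *s — the one source consistent with every daughter is *s.
Position 2: Vurev has o, Orzilen has u. Vurev preserves o here (none of its changes turn any other segment into o), so the proto-segment is *o.
Continuing position by position gives *bosiku; check it forward:
Vurev: *bosiku > bosigu > borigu  (by intervocalic voicing, rhotacism)
Orzilen: *bosiku
  bosiku → boseku   [vowel merger]
  boseku (rule 2 does not apply)
  boseku (rule 3 does not apply)
  boseku → buseku   [vowel merger]
  giving Orzilen buseku.
Only *bosiku yields all of Vurev borigu, Orzilen buseku.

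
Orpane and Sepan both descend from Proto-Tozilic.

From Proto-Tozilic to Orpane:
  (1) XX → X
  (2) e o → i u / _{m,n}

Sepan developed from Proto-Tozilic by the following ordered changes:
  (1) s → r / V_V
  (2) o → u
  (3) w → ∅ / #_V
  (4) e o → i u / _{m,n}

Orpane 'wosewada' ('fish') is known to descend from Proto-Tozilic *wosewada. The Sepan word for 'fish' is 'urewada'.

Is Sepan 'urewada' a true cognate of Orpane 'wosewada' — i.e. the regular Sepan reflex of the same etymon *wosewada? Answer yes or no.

yes

Derive the expected Sepan reflex of *wosewada:
Sepan: *wosewada
  wosewada → worewada   [rhotacism]
  worewada → wurewada   [vowel merger]
  wurewada → urewada   [glide loss]
  urewada (rule 4 does not apply)
  giving Sepan urewada.
Sepan 'urewada' matches the regular reflex exactly, so the pair is cognate.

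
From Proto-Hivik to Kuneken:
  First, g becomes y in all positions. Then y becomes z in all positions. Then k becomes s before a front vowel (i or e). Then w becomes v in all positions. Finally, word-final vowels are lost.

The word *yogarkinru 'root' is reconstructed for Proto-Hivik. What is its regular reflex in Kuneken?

Kuneken: *yogarkinru > yoyarkinru > zozarkinru > zozarsinru > zozarsinr  (by unconditioned shift, unconditioned shift, palatalisation, apocope)

zozarsinr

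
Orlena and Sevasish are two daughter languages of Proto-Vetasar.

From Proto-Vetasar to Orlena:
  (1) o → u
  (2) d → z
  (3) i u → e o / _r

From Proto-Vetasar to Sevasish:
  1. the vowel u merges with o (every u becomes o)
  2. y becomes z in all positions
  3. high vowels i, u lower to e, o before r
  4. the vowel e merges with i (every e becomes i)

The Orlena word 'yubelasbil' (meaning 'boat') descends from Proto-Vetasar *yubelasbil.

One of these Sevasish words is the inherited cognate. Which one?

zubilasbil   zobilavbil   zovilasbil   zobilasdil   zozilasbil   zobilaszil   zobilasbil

zobilasbil

Sevasish: *yubelasbil
  yubelasbil → yobelasbil   [vowel merger]
  yobelasbil → zobelasbil   [unconditioned shift]
  zobelasbil (rule 3 does not apply)
  zobelasbil → zobilasbil   [vowel merger]
  giving Sevasish zobilasbil.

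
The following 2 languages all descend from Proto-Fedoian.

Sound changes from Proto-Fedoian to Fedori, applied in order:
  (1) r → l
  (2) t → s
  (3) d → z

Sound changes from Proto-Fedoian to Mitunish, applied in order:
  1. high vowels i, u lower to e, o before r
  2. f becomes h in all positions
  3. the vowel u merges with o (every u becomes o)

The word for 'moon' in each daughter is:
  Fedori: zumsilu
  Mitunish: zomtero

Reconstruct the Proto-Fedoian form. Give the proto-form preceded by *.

*zumtiru

Position 5: Fedori has i, Mitunish has e. Fedori preserves i here (none of its changes turn any other segment into i), so the proto-segment is *i.
Position 2: Fedori has u, Mitunish has o. Fedori preserves u here (none of its changes turn any other segment into u), so the proto-segment is *u.
Position 7: Fedori has u, Mitunish has o. Fedori preserves u here (none of its changes turn any other segment into u), so the proto-segment is *u.
This points to *zumtiru. Verify forward in each daughter:
Fedori: start from *zumtiru.
  rule 1 (unconditioned shift): zumtiru → zumtilu
  rule 2 (unconditioned shift): zumtilu → zumsilu
  rule 3: no change — zumsilu
  ⇒ Fedori zumsilu
Mitunish: *zumtiru > zumteru > zomtero  (by pre-rhotic lowering, vowel merger)
*zumtiru is the unique common source.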